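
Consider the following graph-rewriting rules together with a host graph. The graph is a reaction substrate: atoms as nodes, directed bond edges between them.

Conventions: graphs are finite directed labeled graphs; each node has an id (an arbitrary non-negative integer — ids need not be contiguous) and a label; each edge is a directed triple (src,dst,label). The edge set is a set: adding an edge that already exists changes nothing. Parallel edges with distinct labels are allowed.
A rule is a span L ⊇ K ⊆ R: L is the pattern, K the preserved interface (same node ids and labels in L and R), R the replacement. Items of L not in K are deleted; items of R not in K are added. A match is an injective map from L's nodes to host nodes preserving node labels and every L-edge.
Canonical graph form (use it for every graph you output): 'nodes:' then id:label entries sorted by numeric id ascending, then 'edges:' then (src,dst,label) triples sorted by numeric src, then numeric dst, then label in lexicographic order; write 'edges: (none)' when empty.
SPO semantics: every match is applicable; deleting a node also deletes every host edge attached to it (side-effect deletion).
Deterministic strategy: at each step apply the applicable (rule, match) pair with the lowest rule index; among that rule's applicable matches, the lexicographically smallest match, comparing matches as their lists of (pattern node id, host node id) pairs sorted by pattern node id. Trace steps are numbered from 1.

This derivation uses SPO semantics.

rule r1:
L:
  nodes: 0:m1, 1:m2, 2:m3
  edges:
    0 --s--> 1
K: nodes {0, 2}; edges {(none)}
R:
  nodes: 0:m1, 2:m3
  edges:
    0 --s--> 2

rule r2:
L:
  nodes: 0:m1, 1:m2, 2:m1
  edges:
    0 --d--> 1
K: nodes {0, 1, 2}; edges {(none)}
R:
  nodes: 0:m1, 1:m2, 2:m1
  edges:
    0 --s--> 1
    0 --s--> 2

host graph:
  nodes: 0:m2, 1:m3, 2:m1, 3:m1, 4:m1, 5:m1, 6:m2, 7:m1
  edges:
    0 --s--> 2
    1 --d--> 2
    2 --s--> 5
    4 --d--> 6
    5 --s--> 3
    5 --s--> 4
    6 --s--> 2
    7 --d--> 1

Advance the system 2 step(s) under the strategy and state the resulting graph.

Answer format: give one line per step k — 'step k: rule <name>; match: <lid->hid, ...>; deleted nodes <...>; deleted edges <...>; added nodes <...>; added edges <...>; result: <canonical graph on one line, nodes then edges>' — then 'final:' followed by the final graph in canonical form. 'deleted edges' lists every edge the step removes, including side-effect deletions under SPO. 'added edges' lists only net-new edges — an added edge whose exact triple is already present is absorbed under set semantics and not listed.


step 1: rule r2; match: 0->4, 1->6, 2->2; deleted nodes (none); deleted edges (4,6,d); added nodes (none); added edges (4,2,s); (4,6,s); result: nodes: 0:m2, 1:m3, 2:m1, 3:m1, 4:m1, 5:m1, 6:m2, 7:m1 edges: (0,2,s); (1,2,d); (2,5,s); (4,2,s); (4,6,s); (5,3,s); (5,4,s); (6,2,s); (7,1,d)
step 2: rule r1; match: 0->4, 1->6, 2->1; deleted nodes 6; deleted edges (4,6,s); (6,2,s); added nodes (none); added edges (4,1,s); result: nodes: 0:m2, 1:m3, 2:m1, 3:m1, 4:m1, 5:m1, 7:m1 edges: (0,2,s); (1,2,d); (2,5,s); (4,1,s); (4,2,s); (5,3,s); (5,4,s); (7,1,d)
final:
nodes: 0:m2, 1:m3, 2:m1, 3:m1, 4:m1, 5:m1, 7:m1
edges: (0,2,s); (1,2,d); (2,5,s); (4,1,s); (4,2,s); (5,3,s); (5,4,s); (7,1,d)


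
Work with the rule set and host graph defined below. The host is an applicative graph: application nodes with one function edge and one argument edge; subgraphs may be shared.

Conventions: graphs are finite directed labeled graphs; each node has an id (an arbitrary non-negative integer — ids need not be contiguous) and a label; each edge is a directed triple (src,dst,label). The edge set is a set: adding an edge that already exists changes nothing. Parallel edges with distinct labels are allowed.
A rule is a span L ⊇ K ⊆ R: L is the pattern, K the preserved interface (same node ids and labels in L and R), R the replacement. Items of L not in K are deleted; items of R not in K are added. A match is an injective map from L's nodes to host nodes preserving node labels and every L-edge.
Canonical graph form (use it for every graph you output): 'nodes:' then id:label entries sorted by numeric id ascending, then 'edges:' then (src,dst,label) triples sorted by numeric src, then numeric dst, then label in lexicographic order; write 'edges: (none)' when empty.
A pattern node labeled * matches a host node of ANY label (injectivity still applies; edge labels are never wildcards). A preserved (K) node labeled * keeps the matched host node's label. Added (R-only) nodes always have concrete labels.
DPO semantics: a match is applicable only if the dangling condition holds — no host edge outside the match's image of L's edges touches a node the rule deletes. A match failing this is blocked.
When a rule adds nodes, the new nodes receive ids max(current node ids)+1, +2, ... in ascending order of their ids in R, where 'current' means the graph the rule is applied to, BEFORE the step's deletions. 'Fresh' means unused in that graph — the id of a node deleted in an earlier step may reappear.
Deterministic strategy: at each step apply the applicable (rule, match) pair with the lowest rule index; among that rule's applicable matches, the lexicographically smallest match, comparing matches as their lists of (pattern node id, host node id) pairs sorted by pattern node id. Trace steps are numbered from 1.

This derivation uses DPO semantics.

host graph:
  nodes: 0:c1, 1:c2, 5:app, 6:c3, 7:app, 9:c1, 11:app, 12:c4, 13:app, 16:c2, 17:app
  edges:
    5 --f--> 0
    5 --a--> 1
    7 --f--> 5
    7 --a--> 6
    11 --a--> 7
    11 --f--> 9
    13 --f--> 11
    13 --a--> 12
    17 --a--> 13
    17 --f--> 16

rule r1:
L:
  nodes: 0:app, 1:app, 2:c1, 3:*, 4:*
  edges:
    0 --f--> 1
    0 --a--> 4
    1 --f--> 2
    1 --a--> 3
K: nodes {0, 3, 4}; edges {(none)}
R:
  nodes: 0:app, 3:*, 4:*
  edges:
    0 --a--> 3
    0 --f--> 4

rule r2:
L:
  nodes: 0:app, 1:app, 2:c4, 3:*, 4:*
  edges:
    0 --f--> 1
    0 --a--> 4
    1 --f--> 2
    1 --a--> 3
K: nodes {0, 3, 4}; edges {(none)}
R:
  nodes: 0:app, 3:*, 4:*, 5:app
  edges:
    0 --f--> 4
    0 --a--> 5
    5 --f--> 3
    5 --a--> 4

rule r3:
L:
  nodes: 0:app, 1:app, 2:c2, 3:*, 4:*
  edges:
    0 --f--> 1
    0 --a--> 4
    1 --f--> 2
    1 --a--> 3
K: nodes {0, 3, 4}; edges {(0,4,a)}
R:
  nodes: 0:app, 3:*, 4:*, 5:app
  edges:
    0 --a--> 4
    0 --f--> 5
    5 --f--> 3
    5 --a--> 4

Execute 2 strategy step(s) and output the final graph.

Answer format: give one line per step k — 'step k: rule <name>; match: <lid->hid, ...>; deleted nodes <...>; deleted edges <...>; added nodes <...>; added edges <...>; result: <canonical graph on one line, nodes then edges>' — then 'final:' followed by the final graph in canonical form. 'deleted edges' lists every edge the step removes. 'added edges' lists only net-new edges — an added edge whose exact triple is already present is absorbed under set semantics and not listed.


step 1: rule r1; match: 0->7, 1->5, 2->0, 3->1, 4->6; deleted nodes 0, 5; deleted edges (5,0,f); (5,1,a); (7,5,f); (7,6,a); added nodes (none); added edges (7,1,a); (7,6,f); result: nodes: 1:c2, 6:c3, 7:app, 9:c1, 11:app, 12:c4, 13:app, 16:c2, 17:app edges: (7,1,a); (7,6,f); (11,7,a); (11,9,f); (13,11,f); (13,12,a); (17,13,a); (17,16,f)
step 2: rule r1; match: 0->13, 1->11, 2->9, 3->7, 4->12; deleted nodes 9, 11; deleted edges (11,7,a); (11,9,f); (13,11,f); (13,12,a); added nodes (none); added edges (13,7,a); (13,12,f); result: nodes: 1:c2, 6:c3, 7:app, 12:c4, 13:app, 16:c2, 17:app edges: (7,1,a); (7,6,f); (13,7,a); (13,12,f); (17,13,a); (17,16,f)
final:
nodes: 1:c2, 6:c3, 7:app, 12:c4, 13:app, 16:c2, 17:app
edges: (7,1,a); (7,6,f); (13,7,a); (13,12,f); (17,13,a); (17,16,f)


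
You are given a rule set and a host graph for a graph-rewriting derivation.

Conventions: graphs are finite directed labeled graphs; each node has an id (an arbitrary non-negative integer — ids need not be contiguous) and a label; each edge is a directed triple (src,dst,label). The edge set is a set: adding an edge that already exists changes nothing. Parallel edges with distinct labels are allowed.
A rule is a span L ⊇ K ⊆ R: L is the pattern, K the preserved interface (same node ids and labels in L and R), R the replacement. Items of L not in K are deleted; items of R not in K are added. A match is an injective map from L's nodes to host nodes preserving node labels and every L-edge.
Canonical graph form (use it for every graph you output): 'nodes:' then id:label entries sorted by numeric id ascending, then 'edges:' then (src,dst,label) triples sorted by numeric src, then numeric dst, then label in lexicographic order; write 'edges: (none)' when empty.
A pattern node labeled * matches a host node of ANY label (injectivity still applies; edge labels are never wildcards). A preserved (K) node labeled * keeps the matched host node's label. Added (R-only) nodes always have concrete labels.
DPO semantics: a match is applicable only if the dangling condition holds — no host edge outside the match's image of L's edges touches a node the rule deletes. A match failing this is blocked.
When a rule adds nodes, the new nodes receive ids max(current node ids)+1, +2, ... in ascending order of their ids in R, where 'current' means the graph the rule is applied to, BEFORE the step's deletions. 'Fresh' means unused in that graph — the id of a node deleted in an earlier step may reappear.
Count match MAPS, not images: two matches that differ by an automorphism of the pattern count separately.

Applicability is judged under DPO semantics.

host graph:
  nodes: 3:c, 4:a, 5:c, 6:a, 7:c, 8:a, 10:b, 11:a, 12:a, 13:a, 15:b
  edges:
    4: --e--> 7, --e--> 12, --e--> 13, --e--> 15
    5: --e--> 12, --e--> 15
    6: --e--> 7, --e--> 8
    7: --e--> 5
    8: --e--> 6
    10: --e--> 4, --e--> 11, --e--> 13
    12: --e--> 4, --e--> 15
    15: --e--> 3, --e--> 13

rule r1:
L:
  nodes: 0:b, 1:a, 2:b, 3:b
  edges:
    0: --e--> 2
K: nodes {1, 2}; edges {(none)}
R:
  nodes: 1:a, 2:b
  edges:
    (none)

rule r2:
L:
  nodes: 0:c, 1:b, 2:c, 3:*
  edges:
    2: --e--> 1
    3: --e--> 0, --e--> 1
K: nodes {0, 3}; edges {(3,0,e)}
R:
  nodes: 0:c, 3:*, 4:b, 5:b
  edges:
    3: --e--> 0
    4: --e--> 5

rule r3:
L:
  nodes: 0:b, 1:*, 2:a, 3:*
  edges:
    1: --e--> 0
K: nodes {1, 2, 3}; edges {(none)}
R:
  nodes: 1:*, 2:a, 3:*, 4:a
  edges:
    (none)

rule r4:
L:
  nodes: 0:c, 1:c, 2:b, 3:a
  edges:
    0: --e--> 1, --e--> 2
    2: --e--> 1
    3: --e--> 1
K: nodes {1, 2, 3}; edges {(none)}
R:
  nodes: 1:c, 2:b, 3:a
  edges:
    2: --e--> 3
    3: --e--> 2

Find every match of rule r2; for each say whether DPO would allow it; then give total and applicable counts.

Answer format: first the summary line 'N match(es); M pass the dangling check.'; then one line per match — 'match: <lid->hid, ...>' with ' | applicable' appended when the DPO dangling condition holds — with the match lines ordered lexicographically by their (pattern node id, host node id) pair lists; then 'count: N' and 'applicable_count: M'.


1 match(es); 0 pass the dangling check.
match: 0->7, 1->15, 2->5, 3->4
count: 1
applicable_count: 0


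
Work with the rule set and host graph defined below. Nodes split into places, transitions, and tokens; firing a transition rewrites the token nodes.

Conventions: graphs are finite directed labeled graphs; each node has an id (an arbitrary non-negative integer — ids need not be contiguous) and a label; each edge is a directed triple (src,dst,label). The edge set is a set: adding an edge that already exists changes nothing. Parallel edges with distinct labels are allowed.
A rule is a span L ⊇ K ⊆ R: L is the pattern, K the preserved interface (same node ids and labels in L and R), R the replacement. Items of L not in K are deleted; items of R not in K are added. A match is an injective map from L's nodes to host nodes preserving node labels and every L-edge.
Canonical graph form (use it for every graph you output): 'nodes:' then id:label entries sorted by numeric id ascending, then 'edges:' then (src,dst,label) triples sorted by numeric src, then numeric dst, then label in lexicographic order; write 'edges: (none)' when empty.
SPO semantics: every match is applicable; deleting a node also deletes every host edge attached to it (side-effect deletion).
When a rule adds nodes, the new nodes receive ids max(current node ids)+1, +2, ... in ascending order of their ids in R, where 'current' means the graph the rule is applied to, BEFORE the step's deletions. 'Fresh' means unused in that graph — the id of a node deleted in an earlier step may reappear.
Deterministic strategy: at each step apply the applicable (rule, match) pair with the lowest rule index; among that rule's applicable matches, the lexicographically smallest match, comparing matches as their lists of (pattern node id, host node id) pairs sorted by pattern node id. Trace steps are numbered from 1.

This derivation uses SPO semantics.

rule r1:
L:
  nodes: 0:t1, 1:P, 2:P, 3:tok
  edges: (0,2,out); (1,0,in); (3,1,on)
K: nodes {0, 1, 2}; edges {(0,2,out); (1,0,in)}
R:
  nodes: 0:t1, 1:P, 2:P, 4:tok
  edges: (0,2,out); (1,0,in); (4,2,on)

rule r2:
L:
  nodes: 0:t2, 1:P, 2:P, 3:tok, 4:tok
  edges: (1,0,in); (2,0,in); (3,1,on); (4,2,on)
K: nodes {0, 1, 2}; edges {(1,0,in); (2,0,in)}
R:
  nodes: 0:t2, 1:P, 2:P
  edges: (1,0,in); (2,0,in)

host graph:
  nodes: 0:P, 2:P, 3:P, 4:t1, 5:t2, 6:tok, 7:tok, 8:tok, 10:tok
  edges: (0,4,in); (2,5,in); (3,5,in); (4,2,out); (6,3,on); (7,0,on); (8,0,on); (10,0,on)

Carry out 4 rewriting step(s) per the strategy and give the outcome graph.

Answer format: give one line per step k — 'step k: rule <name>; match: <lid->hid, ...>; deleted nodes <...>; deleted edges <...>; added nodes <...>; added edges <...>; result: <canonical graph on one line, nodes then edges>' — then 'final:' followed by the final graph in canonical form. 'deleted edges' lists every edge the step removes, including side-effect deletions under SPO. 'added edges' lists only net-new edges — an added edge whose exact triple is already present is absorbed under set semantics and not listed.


step 1: rule r1; match: 0->4, 1->0, 2->2, 3->7; deleted nodes 7; deleted edges (7,0,on); added nodes 11; added edges (11,2,on); result: nodes: 0:P, 2:P, 3:P, 4:t1, 5:t2, 6:tok, 8:tok, 10:tok, 11:tok edges: (0,4,in); (2,5,in); (3,5,in); (4,2,out); (6,3,on); (8,0,on); (10,0,on); (11,2,on)
step 2: rule r1; match: 0->4, 1->0, 2->2, 3->8; deleted nodes 8; deleted edges (8,0,on); added nodes 12; added edges (12,2,on); result: nodes: 0:P, 2:P, 3:P, 4:t1, 5:t2, 6:tok, 10:tok, 11:tok, 12:tok edges: (0,4,in); (2,5,in); (3,5,in); (4,2,out); (6,3,on); (10,0,on); (11,2,on); (12,2,on)
step 3: rule r1; match: 0->4, 1->0, 2->2, 3->10; deleted nodes 10; deleted edges (10,0,on); added nodes 13; added edges (13,2,on); result: nodes: 0:P, 2:P, 3:P, 4:t1, 5:t2, 6:tok, 11:tok, 12:tok, 13:tok edges: (0,4,in); (2,5,in); (3,5,in); (4,2,out); (6,3,on); (11,2,on); (12,2,on); (13,2,on)
step 4: rule r2; match: 0->5, 1->2, 2->3, 3->11, 4->6; deleted nodes 6, 11; deleted edges (6,3,on); (11,2,on); added nodes (none); added edges (none); result: nodes: 0:P, 2:P, 3:P, 4:t1, 5:t2, 12:tok, 13:tok edges: (0,4,in); (2,5,in); (3,5,in); (4,2,out); (12,2,on); (13,2,on)
final:
nodes: 0:P, 2:P, 3:P, 4:t1, 5:t2, 12:tok, 13:tok
edges: (0,4,in); (2,5,in); (3,5,in); (4,2,out); (12,2,on); (13,2,on)


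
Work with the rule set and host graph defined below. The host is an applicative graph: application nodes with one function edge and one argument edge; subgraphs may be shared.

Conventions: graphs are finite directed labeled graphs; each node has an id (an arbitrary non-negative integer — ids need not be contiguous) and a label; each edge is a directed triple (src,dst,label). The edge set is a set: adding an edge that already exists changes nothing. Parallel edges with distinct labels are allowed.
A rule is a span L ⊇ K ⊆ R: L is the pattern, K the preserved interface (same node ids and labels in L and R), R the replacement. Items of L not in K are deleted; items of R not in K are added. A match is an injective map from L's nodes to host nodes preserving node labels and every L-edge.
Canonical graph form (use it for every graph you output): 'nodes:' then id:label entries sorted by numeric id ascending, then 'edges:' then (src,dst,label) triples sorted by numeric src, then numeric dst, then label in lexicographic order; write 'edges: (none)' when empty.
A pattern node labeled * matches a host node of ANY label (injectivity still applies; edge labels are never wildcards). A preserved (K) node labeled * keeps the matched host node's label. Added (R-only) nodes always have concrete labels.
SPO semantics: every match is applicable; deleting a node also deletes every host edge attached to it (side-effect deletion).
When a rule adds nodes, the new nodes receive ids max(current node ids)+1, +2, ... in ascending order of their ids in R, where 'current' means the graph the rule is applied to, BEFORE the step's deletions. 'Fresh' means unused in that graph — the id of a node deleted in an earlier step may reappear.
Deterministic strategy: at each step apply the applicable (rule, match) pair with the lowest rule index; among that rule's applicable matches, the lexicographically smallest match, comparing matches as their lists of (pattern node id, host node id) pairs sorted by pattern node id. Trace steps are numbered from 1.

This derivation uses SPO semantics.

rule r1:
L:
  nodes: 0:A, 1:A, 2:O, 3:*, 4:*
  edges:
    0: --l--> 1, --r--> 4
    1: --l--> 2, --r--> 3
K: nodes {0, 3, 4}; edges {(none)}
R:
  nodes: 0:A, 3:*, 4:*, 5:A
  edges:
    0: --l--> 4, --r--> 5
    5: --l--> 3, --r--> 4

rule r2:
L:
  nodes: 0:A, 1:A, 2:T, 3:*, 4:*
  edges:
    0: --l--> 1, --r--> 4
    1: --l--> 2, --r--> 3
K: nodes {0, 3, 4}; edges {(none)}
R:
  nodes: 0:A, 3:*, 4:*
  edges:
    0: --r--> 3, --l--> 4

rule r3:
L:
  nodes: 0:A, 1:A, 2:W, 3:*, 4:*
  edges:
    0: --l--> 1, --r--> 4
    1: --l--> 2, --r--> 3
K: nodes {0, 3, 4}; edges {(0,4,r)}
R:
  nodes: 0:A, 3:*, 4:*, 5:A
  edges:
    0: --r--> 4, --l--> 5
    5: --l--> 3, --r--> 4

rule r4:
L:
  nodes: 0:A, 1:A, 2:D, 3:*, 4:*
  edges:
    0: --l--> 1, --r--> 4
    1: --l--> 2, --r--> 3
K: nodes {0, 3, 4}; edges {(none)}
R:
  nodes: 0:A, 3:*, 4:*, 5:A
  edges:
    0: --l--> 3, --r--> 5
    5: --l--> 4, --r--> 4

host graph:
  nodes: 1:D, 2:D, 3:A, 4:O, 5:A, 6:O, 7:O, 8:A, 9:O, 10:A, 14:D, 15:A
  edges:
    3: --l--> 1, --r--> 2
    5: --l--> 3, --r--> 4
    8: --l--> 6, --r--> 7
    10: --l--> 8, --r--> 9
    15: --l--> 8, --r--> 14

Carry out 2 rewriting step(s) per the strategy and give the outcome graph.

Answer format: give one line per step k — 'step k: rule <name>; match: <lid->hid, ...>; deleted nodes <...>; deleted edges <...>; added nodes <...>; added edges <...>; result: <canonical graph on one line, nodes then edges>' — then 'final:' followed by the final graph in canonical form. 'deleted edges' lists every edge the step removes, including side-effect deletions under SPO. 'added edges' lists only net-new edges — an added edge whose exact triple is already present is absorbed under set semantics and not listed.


step 1: rule r1; match: 0->10, 1->8, 2->6, 3->7, 4->9; deleted nodes 6, 8; deleted edges (8,6,l); (8,7,r); (10,8,l); (10,9,r); (15,8,l); added nodes 16; added edges (10,9,l); (10,16,r); (16,7,l); (16,9,r); result: nodes: 1:D, 2:D, 3:A, 4:O, 5:A, 7:O, 9:O, 10:A, 14:D, 15:A, 16:A edges: (3,1,l); (3,2,r); (5,3,l); (5,4,r); (10,9,l); (10,16,r); (15,14,r); (16,7,l); (16,9,r)
step 2: rule r4; match: 0->5, 1->3, 2->1, 3->2, 4->4; deleted nodes 1, 3; deleted edges (3,1,l); (3,2,r); (5,3,l); (5,4,r); added nodes 17; added edges (5,2,l); (5,17,r); (17,4,l); (17,4,r); result: nodes: 2:D, 4:O, 5:A, 7:O, 9:O, 10:A, 14:D, 15:A, 16:A, 17:A edges: (5,2,l); (5,17,r); (10,9,l); (10,16,r); (15,14,r); (16,7,l); (16,9,r); (17,4,l); (17,4,r)
final:
nodes: 2:D, 4:O, 5:A, 7:O, 9:O, 10:A, 14:D, 15:A, 16:A, 17:A
edges: (5,2,l); (5,17,r); (10,9,l); (10,16,r); (15,14,r); (16,7,l); (16,9,r); (17,4,l); (17,4,r)


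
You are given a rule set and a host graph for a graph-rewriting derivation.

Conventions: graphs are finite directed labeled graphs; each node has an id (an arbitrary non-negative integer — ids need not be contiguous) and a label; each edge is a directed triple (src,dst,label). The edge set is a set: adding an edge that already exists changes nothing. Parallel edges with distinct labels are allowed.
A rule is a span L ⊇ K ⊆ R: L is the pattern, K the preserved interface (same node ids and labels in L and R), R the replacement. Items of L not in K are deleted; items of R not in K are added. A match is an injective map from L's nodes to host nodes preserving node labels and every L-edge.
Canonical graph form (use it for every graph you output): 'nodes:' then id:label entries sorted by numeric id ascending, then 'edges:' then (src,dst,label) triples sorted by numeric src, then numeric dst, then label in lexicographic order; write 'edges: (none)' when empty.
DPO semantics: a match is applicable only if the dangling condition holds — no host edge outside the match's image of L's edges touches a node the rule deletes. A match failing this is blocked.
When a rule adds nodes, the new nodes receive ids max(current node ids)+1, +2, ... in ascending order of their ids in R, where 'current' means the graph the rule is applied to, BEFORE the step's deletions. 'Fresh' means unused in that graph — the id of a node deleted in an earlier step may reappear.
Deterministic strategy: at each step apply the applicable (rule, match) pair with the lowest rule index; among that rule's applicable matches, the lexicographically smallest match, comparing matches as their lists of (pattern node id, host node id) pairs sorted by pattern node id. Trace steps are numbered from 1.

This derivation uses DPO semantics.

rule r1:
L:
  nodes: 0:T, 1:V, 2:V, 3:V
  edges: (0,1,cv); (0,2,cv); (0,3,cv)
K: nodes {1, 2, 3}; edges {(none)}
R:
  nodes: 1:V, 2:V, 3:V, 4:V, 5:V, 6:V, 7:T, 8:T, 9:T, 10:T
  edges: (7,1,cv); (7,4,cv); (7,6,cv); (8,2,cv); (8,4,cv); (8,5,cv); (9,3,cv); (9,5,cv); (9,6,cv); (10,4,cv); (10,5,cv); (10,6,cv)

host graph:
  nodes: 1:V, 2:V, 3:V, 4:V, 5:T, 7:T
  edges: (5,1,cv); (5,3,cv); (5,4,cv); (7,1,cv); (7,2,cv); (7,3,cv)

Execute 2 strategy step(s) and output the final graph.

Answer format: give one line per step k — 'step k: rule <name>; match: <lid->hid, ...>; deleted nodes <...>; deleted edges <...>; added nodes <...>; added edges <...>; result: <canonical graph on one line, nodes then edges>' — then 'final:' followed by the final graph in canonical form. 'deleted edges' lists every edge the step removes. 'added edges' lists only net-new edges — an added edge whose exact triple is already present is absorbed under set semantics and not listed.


step 1: rule r1; match: 0->5, 1->1, 2->3, 3->4; deleted nodes 5; deleted edges (5,1,cv); (5,3,cv); (5,4,cv); added nodes 8, 9, 10, 11, 12, 13, 14; added edges (11,1,cv); (11,8,cv); (11,10,cv); (12,3,cv); (12,8,cv); (12,9,cv); (13,4,cv); (13,9,cv); (13,10,cv); (14,8,cv); (14,9,cv); (14,10,cv); result: nodes: 1:V, 2:V, 3:V, 4:V, 7:T, 8:V, 9:V, 10:V, 11:T, 12:T, 13:T, 14:T edges: (7,1,cv); (7,2,cv); (7,3,cv); (11,1,cv); (11,8,cv); (11,10,cv); (12,3,cv); (12,8,cv); (12,9,cv); (13,4,cv); (13,9,cv); (13,10,cv); (14,8,cv); (14,9,cv); (14,10,cv)
step 2: rule r1; match: 0->7, 1->1, 2->2, 3->3; deleted nodes 7; deleted edges (7,1,cv); (7,2,cv); (7,3,cv); added nodes 15, 16, 17, 18, 19, 20, 21; added edges (18,1,cv); (18,15,cv); (18,17,cv); (19,2,cv); (19,15,cv); (19,16,cv); (20,3,cv); (20,16,cv); (20,17,cv); (21,15,cv); (21,16,cv); (21,17,cv); result: nodes: 1:V, 2:V, 3:V, 4:V, 8:V, 9:V, 10:V, 11:T, 12:T, 13:T, 14:T, 15:V, 16:V, 17:V, 18:T, 19:T, 20:T, 21:T edges: (11,1,cv); (11,8,cv); (11,10,cv); (12,3,cv); (12,8,cv); (12,9,cv); (13,4,cv); (13,9,cv); (13,10,cv); (14,8,cv); (14,9,cv); (14,10,cv); (18,1,cv); (18,15,cv); (18,17,cv); (19,2,cv); (19,15,cv); (19,16,cv); (20,3,cv); (20,16,cv); (20,17,cv); (21,15,cv); (21,16,cv); (21,17,cv)
final:
nodes: 1:V, 2:V, 3:V, 4:V, 8:V, 9:V, 10:V, 11:T, 12:T, 13:T, 14:T, 15:V, 16:V, 17:V, 18:T, 19:T, 20:T, 21:T
edges: (11,1,cv); (11,8,cv); (11,10,cv); (12,3,cv); (12,8,cv); (12,9,cv); (13,4,cv); (13,9,cv); (13,10,cv); (14,8,cv); (14,9,cv); (14,10,cv); (18,1,cv); (18,15,cv); (18,17,cv); (19,2,cv); (19,15,cv); (19,16,cv); (20,3,cv); (20,16,cv); (20,17,cv); (21,15,cv); (21,16,cv); (21,17,cv)


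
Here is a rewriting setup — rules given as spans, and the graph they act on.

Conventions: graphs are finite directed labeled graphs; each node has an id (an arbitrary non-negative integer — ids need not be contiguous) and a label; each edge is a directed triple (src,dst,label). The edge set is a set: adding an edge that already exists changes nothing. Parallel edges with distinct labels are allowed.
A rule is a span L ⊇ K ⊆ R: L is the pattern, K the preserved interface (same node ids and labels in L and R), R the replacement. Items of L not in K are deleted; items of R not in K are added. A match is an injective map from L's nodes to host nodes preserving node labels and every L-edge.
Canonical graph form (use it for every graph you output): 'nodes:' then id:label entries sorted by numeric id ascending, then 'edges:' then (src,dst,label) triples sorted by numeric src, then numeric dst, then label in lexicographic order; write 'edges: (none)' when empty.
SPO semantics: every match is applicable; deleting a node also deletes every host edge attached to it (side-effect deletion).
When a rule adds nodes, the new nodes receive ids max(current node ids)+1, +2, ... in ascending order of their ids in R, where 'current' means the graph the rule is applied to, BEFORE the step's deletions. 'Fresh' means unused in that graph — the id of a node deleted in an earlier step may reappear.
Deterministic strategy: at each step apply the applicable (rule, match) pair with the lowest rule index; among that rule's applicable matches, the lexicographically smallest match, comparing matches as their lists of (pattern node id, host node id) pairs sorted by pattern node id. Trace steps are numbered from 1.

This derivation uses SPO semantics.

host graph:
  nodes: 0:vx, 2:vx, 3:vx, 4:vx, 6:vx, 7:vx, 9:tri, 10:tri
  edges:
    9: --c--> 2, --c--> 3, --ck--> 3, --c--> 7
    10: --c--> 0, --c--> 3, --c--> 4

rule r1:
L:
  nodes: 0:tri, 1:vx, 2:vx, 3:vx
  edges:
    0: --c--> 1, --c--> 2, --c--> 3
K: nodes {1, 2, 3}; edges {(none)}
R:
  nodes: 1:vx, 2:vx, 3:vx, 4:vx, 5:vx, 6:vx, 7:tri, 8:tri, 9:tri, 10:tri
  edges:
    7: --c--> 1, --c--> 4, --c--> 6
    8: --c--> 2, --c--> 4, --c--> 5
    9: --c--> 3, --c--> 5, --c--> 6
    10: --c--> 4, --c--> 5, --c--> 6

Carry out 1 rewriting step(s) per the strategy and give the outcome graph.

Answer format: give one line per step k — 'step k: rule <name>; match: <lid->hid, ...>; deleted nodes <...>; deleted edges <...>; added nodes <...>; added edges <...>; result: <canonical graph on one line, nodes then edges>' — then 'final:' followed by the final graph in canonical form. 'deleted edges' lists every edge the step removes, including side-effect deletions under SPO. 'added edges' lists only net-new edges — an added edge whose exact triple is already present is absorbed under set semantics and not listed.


step 1: rule r1; match: 0->9, 1->2, 2->3, 3->7; deleted nodes 9; deleted edges (9,2,c); (9,3,c); (9,3,ck); (9,7,c); added nodes 11, 12, 13, 14, 15, 16, 17; added edges (14,2,c); (14,11,c); (14,13,c); (15,3,c); (15,11,c); (15,12,c); (16,7,c); (16,12,c); (16,13,c); (17,11,c); (17,12,c); (17,13,c); result: nodes: 0:vx, 2:vx, 3:vx, 4:vx, 6:vx, 7:vx, 10:tri, 11:vx, 12:vx, 13:vx, 14:tri, 15:tri, 16:tri, 17:tri edges: (10,0,c); (10,3,c); (10,4,c); (14,2,c); (14,11,c); (14,13,c); (15,3,c); (15,11,c); (15,12,c); (16,7,c); (16,12,c); (16,13,c); (17,11,c); (17,12,c); (17,13,c)
final:
nodes: 0:vx, 2:vx, 3:vx, 4:vx, 6:vx, 7:vx, 10:tri, 11:vx, 12:vx, 13:vx, 14:tri, 15:tri, 16:tri, 17:tri
edges: (10,0,c); (10,3,c); (10,4,c); (14,2,c); (14,11,c); (14,13,c); (15,3,c); (15,11,c); (15,12,c); (16,7,c); (16,12,c); (16,13,c); (17,11,c); (17,12,c); (17,13,c)


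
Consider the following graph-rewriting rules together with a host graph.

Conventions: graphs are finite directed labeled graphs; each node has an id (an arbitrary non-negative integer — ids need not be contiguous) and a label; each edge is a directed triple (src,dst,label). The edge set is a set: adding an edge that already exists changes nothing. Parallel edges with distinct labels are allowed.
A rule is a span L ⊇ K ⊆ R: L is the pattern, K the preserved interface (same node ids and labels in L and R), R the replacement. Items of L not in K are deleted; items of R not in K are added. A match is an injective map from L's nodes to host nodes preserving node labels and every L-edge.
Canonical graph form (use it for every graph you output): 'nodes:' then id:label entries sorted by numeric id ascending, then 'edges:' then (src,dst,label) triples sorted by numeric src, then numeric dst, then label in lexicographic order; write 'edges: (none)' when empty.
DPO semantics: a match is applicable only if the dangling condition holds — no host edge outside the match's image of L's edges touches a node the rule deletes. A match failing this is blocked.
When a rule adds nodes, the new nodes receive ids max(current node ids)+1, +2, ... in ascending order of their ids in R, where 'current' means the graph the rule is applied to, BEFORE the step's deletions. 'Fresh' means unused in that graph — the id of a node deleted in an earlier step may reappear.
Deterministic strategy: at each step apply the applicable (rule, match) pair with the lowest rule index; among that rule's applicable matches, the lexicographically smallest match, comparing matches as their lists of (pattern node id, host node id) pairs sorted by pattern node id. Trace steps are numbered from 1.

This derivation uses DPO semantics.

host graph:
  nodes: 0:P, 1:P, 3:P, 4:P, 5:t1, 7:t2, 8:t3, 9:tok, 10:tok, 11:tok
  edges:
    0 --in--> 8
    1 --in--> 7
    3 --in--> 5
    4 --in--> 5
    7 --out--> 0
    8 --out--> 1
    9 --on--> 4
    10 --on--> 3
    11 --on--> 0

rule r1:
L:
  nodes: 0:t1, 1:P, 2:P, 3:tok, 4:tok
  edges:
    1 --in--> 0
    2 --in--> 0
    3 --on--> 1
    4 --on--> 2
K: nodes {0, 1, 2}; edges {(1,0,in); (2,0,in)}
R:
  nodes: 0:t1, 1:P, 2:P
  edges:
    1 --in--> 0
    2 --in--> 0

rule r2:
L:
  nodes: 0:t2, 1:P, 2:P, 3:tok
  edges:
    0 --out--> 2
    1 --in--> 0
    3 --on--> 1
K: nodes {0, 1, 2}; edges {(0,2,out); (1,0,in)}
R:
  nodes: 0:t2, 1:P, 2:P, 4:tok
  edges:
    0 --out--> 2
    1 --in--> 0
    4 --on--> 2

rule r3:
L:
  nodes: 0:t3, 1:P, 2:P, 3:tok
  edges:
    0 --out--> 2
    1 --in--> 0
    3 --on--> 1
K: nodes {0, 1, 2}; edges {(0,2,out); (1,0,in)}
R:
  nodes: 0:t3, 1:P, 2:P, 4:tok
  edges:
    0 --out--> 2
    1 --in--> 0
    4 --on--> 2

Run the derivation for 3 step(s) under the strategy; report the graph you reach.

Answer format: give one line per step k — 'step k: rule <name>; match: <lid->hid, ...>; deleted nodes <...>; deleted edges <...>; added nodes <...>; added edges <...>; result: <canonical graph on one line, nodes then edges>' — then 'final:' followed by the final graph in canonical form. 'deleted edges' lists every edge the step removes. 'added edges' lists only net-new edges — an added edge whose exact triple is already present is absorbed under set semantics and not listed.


step 1: rule r1; match: 0->5, 1->3, 2->4, 3->10, 4->9; deleted nodes 9, 10; deleted edges (9,4,on); (10,3,on); added nodes (none); added edges (none); result: nodes: 0:P, 1:P, 3:P, 4:P, 5:t1, 7:t2, 8:t3, 11:tok edges: (0,8,in); (1,7,in); (3,5,in); (4,5,in); (7,0,out); (8,1,out); (11,0,on)
step 2: rule r3; match: 0->8, 1->0, 2->1, 3->11; deleted nodes 11; deleted edges (11,0,on); added nodes 12; added edges (12,1,on); result: nodes: 0:P, 1:P, 3:P, 4:P, 5:t1, 7:t2, 8:t3, 12:tok edges: (0,8,in); (1,7,in); (3,5,in); (4,5,in); (7,0,out); (8,1,out); (12,1,on)
step 3: rule r2; match: 0->7, 1->1, 2->0, 3->12; deleted nodes 12; deleted edges (12,1,on); added nodes 13; added edges (13,0,on); result: nodes: 0:P, 1:P, 3:P, 4:P, 5:t1, 7:t2, 8:t3, 13:tok edges: (0,8,in); (1,7,in); (3,5,in); (4,5,in); (7,0,out); (8,1,out); (13,0,on)
final:
nodes: 0:P, 1:P, 3:P, 4:P, 5:t1, 7:t2, 8:t3, 13:tok
edges: (0,8,in); (1,7,in); (3,5,in); (4,5,in); (7,0,out); (8,1,out); (13,0,on)


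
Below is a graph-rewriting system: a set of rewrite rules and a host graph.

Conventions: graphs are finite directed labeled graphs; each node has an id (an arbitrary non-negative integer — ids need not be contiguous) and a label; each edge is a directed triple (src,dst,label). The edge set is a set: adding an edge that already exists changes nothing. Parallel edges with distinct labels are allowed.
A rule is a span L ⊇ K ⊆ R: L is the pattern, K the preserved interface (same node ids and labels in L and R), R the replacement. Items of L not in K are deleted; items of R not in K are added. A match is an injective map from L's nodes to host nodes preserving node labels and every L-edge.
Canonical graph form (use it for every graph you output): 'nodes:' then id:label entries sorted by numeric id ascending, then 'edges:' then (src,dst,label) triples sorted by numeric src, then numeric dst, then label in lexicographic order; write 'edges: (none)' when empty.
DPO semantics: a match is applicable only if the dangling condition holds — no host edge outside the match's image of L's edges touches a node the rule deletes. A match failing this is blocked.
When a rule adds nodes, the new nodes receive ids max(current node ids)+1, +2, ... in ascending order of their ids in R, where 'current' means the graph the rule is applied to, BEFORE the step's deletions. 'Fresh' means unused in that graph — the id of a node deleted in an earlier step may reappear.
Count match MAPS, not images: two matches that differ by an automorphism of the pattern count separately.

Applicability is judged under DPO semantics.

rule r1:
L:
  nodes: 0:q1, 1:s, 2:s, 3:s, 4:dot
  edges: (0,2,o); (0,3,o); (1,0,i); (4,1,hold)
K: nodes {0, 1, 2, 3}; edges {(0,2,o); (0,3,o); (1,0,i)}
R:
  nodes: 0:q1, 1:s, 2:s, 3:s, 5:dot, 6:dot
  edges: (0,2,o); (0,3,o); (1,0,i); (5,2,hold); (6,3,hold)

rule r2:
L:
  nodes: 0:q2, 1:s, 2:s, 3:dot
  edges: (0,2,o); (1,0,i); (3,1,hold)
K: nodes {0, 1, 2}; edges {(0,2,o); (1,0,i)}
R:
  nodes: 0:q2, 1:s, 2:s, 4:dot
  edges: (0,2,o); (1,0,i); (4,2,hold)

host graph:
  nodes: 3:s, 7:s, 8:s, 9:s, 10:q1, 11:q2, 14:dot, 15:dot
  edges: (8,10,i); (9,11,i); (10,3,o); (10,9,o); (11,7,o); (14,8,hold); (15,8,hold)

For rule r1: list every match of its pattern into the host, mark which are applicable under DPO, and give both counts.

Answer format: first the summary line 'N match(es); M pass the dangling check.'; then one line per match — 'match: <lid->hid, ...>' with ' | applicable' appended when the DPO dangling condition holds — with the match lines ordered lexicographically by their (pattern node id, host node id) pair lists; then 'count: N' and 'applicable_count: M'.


4 match(es); 4 pass the dangling check.
match: 0->10, 1->8, 2->3, 3->9, 4->14 | applicable
match: 0->10, 1->8, 2->3, 3->9, 4->15 | applicable
match: 0->10, 1->8, 2->9, 3->3, 4->14 | applicable
match: 0->10, 1->8, 2->9, 3->3, 4->15 | applicable
count: 4
applicable_count: 4


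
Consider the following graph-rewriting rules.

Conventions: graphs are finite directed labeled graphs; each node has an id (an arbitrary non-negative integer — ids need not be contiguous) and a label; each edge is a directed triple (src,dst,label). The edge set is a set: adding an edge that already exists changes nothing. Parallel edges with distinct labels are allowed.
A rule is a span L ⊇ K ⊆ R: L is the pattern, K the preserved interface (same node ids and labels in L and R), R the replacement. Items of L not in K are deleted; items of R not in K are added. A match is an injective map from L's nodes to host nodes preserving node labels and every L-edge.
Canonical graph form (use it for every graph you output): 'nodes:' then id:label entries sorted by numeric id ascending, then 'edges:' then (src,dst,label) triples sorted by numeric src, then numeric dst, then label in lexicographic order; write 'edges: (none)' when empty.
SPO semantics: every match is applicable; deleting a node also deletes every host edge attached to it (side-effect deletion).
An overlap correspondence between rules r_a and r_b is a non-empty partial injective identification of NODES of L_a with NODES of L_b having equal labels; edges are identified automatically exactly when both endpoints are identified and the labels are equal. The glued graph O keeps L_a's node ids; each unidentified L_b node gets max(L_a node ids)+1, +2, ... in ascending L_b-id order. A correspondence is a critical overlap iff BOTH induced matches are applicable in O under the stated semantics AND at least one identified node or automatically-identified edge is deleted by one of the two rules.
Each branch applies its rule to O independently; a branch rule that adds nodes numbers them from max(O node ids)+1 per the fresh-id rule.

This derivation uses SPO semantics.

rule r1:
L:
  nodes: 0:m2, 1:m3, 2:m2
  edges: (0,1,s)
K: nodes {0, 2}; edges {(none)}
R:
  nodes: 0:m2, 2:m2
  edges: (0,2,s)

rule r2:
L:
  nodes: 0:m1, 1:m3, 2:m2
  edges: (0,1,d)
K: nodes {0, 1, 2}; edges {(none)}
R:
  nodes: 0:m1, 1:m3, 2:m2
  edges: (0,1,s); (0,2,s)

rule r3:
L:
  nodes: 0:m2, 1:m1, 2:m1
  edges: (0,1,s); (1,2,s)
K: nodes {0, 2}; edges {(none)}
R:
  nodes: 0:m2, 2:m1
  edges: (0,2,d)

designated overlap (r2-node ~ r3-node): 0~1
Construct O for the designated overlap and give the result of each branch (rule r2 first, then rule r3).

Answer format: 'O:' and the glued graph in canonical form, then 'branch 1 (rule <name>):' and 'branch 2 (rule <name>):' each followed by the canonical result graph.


O:
nodes: 0:m1, 1:m3, 2:m2, 3:m2, 4:m1
edges: (0,1,d); (0,4,s); (3,0,s)
branch 1 (rule r2):
nodes: 0:m1, 1:m3, 2:m2, 3:m2, 4:m1
edges: (0,1,s); (0,2,s); (0,4,s); (3,0,s)
branch 2 (rule r3):
nodes: 1:m3, 2:m2, 3:m2, 4:m1
edges: (3,4,d)


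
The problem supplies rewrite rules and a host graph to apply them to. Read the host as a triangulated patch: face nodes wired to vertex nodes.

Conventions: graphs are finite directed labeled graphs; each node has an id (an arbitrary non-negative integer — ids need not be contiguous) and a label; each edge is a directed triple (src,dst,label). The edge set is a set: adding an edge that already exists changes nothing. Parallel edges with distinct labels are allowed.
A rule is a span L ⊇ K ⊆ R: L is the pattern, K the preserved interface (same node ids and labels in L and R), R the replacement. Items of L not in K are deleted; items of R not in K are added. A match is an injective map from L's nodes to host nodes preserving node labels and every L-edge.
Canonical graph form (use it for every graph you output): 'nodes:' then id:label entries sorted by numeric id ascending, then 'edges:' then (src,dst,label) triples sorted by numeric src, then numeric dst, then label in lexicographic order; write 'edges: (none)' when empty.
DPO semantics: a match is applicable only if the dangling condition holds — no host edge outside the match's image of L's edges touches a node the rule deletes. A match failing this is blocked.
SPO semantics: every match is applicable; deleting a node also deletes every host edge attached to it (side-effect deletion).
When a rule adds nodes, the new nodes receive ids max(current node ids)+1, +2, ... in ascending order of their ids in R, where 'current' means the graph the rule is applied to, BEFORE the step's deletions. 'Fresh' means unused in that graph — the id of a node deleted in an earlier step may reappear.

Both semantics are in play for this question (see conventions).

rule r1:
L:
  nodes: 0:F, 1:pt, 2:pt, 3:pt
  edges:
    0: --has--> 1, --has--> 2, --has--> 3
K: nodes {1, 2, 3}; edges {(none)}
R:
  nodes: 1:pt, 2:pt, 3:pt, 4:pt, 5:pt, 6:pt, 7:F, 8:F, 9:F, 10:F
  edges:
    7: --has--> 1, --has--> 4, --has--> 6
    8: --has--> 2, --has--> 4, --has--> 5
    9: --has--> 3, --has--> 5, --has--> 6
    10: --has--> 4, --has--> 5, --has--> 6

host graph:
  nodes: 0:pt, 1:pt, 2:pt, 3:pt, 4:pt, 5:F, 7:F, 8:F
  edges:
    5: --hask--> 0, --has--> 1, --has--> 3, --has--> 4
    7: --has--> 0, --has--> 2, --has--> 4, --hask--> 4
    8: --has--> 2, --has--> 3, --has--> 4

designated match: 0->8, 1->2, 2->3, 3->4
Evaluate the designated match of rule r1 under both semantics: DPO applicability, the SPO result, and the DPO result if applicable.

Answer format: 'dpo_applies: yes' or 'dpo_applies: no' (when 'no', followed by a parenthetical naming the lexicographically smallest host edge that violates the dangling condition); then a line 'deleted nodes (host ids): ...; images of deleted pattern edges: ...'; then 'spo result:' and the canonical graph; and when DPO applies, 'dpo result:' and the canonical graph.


dpo_applies: yes
deleted nodes (host ids): 8; images of deleted pattern edges: (8,2,has); (8,3,has); (8,4,has)
spo result:
nodes: 0:pt, 1:pt, 2:pt, 3:pt, 4:pt, 5:F, 7:F, 9:pt, 10:pt, 11:pt, 12:F, 13:F, 14:F, 15:F
edges: (5,0,hask); (5,1,has); (5,3,has); (5,4,has); (7,0,has); (7,2,has); (7,4,has); (7,4,hask); (12,2,has); (12,9,has); (12,11,has); (13,3,has); (13,9,has); (13,10,has); (14,4,has); (14,10,has); (14,11,has); (15,9,has); (15,10,has); (15,11,has)
dpo result:
nodes: 0:pt, 1:pt, 2:pt, 3:pt, 4:pt, 5:F, 7:F, 9:pt, 10:pt, 11:pt, 12:F, 13:F, 14:F, 15:F
edges: (5,0,hask); (5,1,has); (5,3,has); (5,4,has); (7,0,has); (7,2,has); (7,4,has); (7,4,hask); (12,2,has); (12,9,has); (12,11,has); (13,3,has); (13,9,has); (13,10,has); (14,4,has); (14,10,has); (14,11,has); (15,9,has); (15,10,has); (15,11,has)
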